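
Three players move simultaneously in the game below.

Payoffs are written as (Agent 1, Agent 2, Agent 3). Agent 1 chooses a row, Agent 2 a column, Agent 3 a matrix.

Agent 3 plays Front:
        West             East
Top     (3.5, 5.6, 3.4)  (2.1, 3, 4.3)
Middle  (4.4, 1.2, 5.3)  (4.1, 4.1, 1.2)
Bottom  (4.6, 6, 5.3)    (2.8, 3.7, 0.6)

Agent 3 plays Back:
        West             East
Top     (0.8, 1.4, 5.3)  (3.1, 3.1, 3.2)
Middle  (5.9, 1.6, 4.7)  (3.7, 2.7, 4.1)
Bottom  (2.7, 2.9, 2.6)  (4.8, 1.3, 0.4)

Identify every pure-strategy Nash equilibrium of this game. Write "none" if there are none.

Agent 1 against (West, Front): payoffs 3.5, 4.4, 4.6 → best response Bottom.
Agent 1 against (West, Back): payoffs 0.8, 5.9, 2.7 → best response Middle.
Agent 1 against (East, Front): payoffs 2.1, 4.1, 2.8 → best response Middle.
Agent 1 against (East, Back): payoffs 3.1, 3.7, 4.8 → best response Bottom.
Agent 2 against (Top, Front): payoffs 5.6, 3 → best response West.
Agent 2 against (Top, Back): payoffs 1.4, 3.1 → best response East.
Agent 2 against (Middle, Front): payoffs 1.2, 4.1 → best response East.
Agent 2 against (Middle, Back): payoffs 1.6, 2.7 → best response East.
Agent 2 against (Bottom, Front): payoffs 6, 3.7 → best response West.
Agent 2 against (Bottom, Back): payoffs 2.9, 1.3 → best response West.
Agent 3 against (Top, West): payoffs 3.4, 5.3 → best response Back.
Agent 3 against (Top, East): payoffs 4.3, 3.2 → best response Front.
Agent 3 against (Middle, West): payoffs 5.3, 4.7 → best response Front.
Agent 3 against (Middle, East): payoffs 1.2, 4.1 → best response Back.
Agent 3 against (Bottom, West): payoffs 5.3, 2.6 → best response Front.
Agent 3 against (Bottom, East): payoffs 0.6, 0.4 → best response Front.
Mutual best responses: (Bottom, West, Front).

The unique pure-strategy Nash equilibrium is (Bottom, West, Front).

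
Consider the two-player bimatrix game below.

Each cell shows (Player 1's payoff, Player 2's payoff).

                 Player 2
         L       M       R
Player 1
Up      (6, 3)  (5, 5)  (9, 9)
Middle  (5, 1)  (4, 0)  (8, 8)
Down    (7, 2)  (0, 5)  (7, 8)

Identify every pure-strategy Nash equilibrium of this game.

(Up, L): Player 1 can switch to Down (6 → 7). Not NE.
(Up, M): Player 2 can switch to R (5 → 9). Not NE.
(Up, R): Player 1 gets 9, best alternative 8; Player 2 gets 9, best alternative 5. No profitable deviation — NE.
(Middle, L): Player 1 can switch to Up (5 → 6). Not NE.
(Middle, M): Player 1 can switch to Up (4 → 5). Not NE.
(Middle, R): Player 1 can switch to Up (8 → 9). Not NE.
(Down, L): Player 2 can switch to M (2 → 5). Not NE.
(Down, M): Player 1 can switch to Up (0 → 5). Not NE.
(Down, R): Player 1 can switch to Up (7 → 9). Not NE.

Pure NE: (Up, R)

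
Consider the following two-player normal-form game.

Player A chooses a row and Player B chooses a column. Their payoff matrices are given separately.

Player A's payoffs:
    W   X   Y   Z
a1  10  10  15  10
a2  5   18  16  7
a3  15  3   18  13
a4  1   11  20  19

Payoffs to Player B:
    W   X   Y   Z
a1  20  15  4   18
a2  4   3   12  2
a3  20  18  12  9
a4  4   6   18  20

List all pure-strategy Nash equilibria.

Mark each player's best response to every combination of opponents' strategies; a profile where every player is best-responding is a pure Nash equilibrium.
Player A against W: payoffs 10, 5, 15, 1 → best response a3.
Player A against X: payoffs 10, 18, 3, 11 → best response a2.
Player A against Y: payoffs 15, 16, 18, 20 → best response a4.
Player A against Z: payoffs 10, 7, 13, 19 → best response a4.
Player B against a1: payoffs 20, 15, 4, 18 → best response W.
Player B against a2: payoffs 4, 3, 12, 2 → best response Y.
Player B against a3: payoffs 20, 18, 12, 9 → best response W.
Player B against a4: payoffs 4, 6, 18, 20 → best response Z.
Mutual best responses: (a3, W); (a4, Z).

(a3, W); (a4, Z)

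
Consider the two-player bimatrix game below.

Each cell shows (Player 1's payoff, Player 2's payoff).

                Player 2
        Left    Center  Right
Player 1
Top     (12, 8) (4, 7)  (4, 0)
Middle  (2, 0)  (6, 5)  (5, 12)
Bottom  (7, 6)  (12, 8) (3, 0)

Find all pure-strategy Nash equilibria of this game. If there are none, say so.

Player 1 against Left: payoffs 12, 2, 7 → best response Top.
Player 1 against Center: payoffs 4, 6, 12 → best response Bottom.
Player 1 against Right: payoffs 4, 5, 3 → best response Middle.
Player 2 against Top: payoffs 8, 7, 0 → best response Left.
Player 2 against Middle: payoffs 0, 5, 12 → best response Right.
Player 2 against Bottom: payoffs 6, 8, 0 → best response Center.
Mutual best responses: (Top, Left); (Middle, Right); (Bottom, Center).

Pure-strategy Nash equilibria: (Top, Left); (Middle, Right); (Bottom, Center)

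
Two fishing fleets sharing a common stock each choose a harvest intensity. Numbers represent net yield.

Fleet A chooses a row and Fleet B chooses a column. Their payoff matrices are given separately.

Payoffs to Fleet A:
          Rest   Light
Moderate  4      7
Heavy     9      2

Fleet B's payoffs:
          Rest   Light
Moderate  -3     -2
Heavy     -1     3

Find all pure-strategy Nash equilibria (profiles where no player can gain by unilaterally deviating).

(Moderate, Light)

Fleet A against Rest: payoffs 4, 9 → best response Heavy.
Fleet A against Light: payoffs 7, 2 → best response Moderate.
Fleet B against Moderate: payoffs -3, -2 → best response Light.
Fleet B against Heavy: payoffs -1, 3 → best response Light.
Mutual best responses: (Moderate, Light).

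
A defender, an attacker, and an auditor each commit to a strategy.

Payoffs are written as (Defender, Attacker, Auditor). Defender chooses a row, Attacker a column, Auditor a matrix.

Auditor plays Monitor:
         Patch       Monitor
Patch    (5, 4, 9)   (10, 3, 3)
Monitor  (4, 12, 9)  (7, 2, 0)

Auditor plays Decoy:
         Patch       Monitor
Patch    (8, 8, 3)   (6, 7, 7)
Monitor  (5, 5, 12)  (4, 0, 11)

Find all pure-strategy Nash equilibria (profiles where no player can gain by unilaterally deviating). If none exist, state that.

Mark each player's best response to every combination of opponents' strategies; a profile where every player is best-responding is a pure Nash equilibrium.
Defender against (Patch, Monitor): payoffs 5, 4 → best response Patch.
Defender against (Patch, Decoy): payoffs 8, 5 → best response Patch.
Defender against (Monitor, Monitor): payoffs 10, 7 → best response Patch.
Defender against (Monitor, Decoy): payoffs 6, 4 → best response Patch.
Attacker against (Patch, Monitor): payoffs 4, 3 → best response Patch.
Attacker against (Patch, Decoy): payoffs 8, 7 → best response Patch.
Attacker against (Monitor, Monitor): payoffs 12, 2 → best response Patch.
Attacker against (Monitor, Decoy): payoffs 5, 0 → best response Patch.
Auditor against (Patch, Patch): payoffs 9, 3 → best response Monitor.
Auditor against (Patch, Monitor): payoffs 3, 7 → best response Decoy.
Auditor against (Monitor, Patch): payoffs 9, 12 → best response Decoy.
Auditor against (Monitor, Monitor): payoffs 0, 11 → best response Decoy.
Mutual best responses: (Patch, Patch, Monitor).

Pure NE: (Patch, Patch, Monitor)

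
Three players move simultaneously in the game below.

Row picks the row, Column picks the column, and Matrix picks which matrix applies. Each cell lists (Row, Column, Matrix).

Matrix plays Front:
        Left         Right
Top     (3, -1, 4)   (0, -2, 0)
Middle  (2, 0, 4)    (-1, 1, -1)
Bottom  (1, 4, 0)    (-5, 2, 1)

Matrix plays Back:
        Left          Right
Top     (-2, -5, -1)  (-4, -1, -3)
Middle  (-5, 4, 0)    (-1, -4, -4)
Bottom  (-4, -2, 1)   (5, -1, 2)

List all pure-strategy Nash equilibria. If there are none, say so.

(Top, Left, Front), (Bottom, Right, Back)

(Top, Left, Front): Row gets 3, best alternative 2; Column gets -1, best alternative -2; Matrix gets 4, best alternative -1. No profitable deviation — NE.
(Top, Left, Back): Column can switch to Right (-5 → -1). Not NE.
(Top, Right, Front): Column can switch to Left (-2 → -1). Not NE.
(Top, Right, Back): Row can switch to Middle (-4 → -1). Not NE.
(Middle, Left, Front): Row can switch to Top (2 → 3). Not NE.
(Middle, Left, Back): Row can switch to Top (-5 → -2). Not NE.
(Middle, Right, Front): Row can switch to Top (-1 → 0). Not NE.
(Middle, Right, Back): Row can switch to Bottom (-1 → 5). Not NE.
(Bottom, Left, Front): Row can switch to Top (1 → 3). Not NE.
(Bottom, Right, Back): Row gets 5, best alternative -1; Column gets -1, best alternative -2; Matrix gets 2, best alternative 1. No profitable deviation — NE.
(The remaining 2 profiles each have a profitable deviation by the same check.)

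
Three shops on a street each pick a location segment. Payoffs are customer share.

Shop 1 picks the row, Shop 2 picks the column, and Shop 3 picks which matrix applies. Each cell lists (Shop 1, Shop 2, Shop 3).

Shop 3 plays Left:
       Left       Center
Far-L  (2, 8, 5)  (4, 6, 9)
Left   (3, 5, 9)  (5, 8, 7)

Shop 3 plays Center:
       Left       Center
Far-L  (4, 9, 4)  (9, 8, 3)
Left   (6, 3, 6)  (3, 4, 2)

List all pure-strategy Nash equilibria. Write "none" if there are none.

(Far-L, Left, Left): Shop 1 can switch to Left (2 → 3). Not NE.
(Far-L, Left, Center): Shop 1 can switch to Left (4 → 6). Not NE.
(Far-L, Center, Left): Shop 1 can switch to Left (4 → 5). Not NE.
(Far-L, Center, Center): Shop 2 can switch to Left (8 → 9). Not NE.
(Left, Left, Left): Shop 2 can switch to Center (5 → 8). Not NE.
(Left, Left, Center): Shop 2 can switch to Center (3 → 4). Not NE.
(Left, Center, Left): Shop 1 gets 5, best alternative 4; Shop 2 gets 8, best alternative 5; Shop 3 gets 7, best alternative 2. No profitable deviation — NE.
(The remaining 1 profile has a profitable deviation by the same check.)

Pure NE: (Left, Center, Left)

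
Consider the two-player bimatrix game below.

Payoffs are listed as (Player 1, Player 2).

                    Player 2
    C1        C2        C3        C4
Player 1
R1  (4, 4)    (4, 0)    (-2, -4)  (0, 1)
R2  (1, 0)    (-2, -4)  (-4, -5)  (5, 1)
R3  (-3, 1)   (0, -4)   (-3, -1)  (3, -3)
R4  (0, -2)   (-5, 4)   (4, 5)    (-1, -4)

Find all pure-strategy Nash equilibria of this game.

(R1, C1), (R2, C4), (R4, C3)

(R1, C1): Player 1 gets 4, best alternative 1; Player 2 gets 4, best alternative 1. No profitable deviation — NE.
(R1, C2): Player 2 can switch to C1 (0 → 4). Not NE.
(R1, C3): Player 1 can switch to R4 (-2 → 4). Not NE.
(R1, C4): Player 1 can switch to R2 (0 → 5). Not NE.
(R2, C1): Player 1 can switch to R1 (1 → 4). Not NE.
(R2, C2): Player 1 can switch to R1 (-2 → 4). Not NE.
(R2, C3): Player 1 can switch to R1 (-4 → -2). Not NE.
(R2, C4): Player 1 gets 5, best alternative 3; Player 2 gets 1, best alternative 0. No profitable deviation — NE.
(R3, C1): Player 1 can switch to R1 (-3 → 4). Not NE.
(R3, C2): Player 1 can switch to R1 (0 → 4). Not NE.
(R3, C3): Player 1 can switch to R1 (-3 → -2). Not NE.
(R3, C4): Player 1 can switch to R2 (3 → 5). Not NE.
(R4, C1): Player 1 can switch to R1 (0 → 4). Not NE.
(R4, C2): Player 1 can switch to R1 (-5 → 4). Not NE.
(R4, C3): Player 1 gets 4, best alternative -2; Player 2 gets 5, best alternative 4. No profitable deviation — NE.
(The remaining 1 profile has a profitable deviation by the same check.)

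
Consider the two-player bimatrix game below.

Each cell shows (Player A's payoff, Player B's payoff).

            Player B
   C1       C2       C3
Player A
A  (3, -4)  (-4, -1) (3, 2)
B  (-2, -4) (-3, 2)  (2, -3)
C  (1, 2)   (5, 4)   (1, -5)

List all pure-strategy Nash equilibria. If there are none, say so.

Mark each player's best response to every combination of opponents' strategies; a profile where every player is best-responding is a pure Nash equilibrium.
Player A against C1: payoffs 3, -2, 1 → best response A.
Player A against C2: payoffs -4, -3, 5 → best response C.
Player A against C3: payoffs 3, 2, 1 → best response A.
Player B against A: payoffs -4, -1, 2 → best response C3.
Player B against B: payoffs -4, 2, -3 → best response C2.
Player B against C: payoffs 2, 4, -5 → best response C2.
Mutual best responses: (A, C3); (C, C2).

The pure Nash equilibria are (A, C3), (C, C2).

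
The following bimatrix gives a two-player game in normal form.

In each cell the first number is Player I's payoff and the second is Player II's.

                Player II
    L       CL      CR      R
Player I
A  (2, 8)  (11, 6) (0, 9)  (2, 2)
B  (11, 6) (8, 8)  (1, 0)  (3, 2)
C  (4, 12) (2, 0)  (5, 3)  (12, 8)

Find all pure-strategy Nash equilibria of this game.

No pure-strategy Nash equilibrium.

Player I against L: payoffs 2, 11, 4 → best response B.
Player I against CL: payoffs 11, 8, 2 → best response A.
Player I against CR: payoffs 0, 1, 5 → best response C.
Player I against R: payoffs 2, 3, 12 → best response C.
Player II against A: payoffs 8, 6, 9, 2 → best response CR.
Player II against B: payoffs 6, 8, 0, 2 → best response CL.
Player II against C: payoffs 12, 0, 3, 8 → best response L.
No profile is a mutual best response for all players.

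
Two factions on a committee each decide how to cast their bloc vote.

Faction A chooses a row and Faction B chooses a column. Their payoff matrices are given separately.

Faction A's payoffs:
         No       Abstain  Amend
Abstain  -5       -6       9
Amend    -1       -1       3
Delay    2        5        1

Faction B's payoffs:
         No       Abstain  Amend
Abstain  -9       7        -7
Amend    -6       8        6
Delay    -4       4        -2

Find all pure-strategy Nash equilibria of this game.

(Abstain, No): Faction A can switch to Amend (-5 → -1). Not NE.
(Abstain, Abstain): Faction A can switch to Amend (-6 → -1). Not NE.
(Abstain, Amend): Faction B can switch to Abstain (-7 → 7). Not NE.
(Amend, No): Faction A can switch to Delay (-1 → 2). Not NE.
(Amend, Abstain): Faction A can switch to Delay (-1 → 5). Not NE.
(Amend, Amend): Faction A can switch to Abstain (3 → 9). Not NE.
(Delay, No): Faction B can switch to Abstain (-4 → 4). Not NE.
(Delay, Abstain): Faction A gets 5, best alternative -1; Faction B gets 4, best alternative -2. No profitable deviation — NE.
(Delay, Amend): Faction A can switch to Abstain (1 → 9). Not NE.

(Delay, Abstain)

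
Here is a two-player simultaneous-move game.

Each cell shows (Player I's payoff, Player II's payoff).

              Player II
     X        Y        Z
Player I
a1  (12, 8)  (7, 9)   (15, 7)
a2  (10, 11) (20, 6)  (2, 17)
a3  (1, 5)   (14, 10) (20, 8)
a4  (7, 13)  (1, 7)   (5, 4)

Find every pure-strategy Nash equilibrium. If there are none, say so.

There is no pure-strategy Nash equilibrium.

Player I against X: payoffs 12, 10, 1, 7 → best response a1.
Player I against Y: payoffs 7, 20, 14, 1 → best response a2.
Player I against Z: payoffs 15, 2, 20, 5 → best response a3.
Player II against a1: payoffs 8, 9, 7 → best response Y.
Player II against a2: payoffs 11, 6, 17 → best response Z.
Player II against a3: payoffs 5, 10, 8 → best response Y.
Player II against a4: payoffs 13, 7, 4 → best response X.
No profile is a mutual best response for all players.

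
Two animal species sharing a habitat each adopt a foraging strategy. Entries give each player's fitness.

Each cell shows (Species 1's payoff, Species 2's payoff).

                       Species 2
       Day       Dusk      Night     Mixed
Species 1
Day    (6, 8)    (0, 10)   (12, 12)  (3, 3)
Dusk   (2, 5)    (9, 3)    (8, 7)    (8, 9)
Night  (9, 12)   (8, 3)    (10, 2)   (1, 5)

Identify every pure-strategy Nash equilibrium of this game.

Species 1 against Day: payoffs 6, 2, 9 → best response Night.
Species 1 against Dusk: payoffs 0, 9, 8 → best response Dusk.
Species 1 against Night: payoffs 12, 8, 10 → best response Day.
Species 1 against Mixed: payoffs 3, 8, 1 → best response Dusk.
Species 2 against Day: payoffs 8, 10, 12, 3 → best response Night.
Species 2 against Dusk: payoffs 5, 3, 7, 9 → best response Mixed.
Species 2 against Night: payoffs 12, 3, 2, 5 → best response Day.
Mutual best responses: (Day, Night); (Dusk, Mixed); (Night, Day).

(Day, Night); (Dusk, Mixed); (Night, Day)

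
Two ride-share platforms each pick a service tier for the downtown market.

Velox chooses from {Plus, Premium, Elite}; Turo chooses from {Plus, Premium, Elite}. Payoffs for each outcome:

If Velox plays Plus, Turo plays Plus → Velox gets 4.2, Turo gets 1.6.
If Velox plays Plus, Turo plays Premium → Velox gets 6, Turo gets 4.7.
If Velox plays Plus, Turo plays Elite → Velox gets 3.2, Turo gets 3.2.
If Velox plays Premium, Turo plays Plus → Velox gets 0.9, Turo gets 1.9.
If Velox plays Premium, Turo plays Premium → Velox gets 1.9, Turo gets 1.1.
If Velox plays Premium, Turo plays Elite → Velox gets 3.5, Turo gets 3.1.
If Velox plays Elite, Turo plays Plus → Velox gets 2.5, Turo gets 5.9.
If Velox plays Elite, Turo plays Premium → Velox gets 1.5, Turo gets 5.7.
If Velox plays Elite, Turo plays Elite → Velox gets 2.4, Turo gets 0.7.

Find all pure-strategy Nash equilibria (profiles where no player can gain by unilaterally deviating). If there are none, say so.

(Plus, Premium); (Premium, Elite)

Velox against Plus: payoffs 4.2, 0.9, 2.5 → best response Plus.
Velox against Premium: payoffs 6, 1.9, 1.5 → best response Plus.
Velox against Elite: payoffs 3.2, 3.5, 2.4 → best response Premium.
Turo against Plus: payoffs 1.6, 4.7, 3.2 → best response Premium.
Turo against Premium: payoffs 1.9, 1.1, 3.1 → best response Elite.
Turo against Elite: payoffs 5.9, 5.7, 0.7 → best response Plus.
Mutual best responses: (Plus, Premium); (Premium, Elite).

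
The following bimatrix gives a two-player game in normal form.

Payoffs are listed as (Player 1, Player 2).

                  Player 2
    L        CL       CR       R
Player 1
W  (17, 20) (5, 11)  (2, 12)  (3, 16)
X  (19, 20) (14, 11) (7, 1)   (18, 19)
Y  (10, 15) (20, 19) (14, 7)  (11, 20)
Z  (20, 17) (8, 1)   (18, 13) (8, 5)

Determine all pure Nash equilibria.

(W, L): Player 1 can switch to X (17 → 19). Not NE.
(W, CL): Player 1 can switch to X (5 → 14). Not NE.
(W, CR): Player 1 can switch to X (2 → 7). Not NE.
(W, R): Player 1 can switch to X (3 → 18). Not NE.
(X, L): Player 1 can switch to Z (19 → 20). Not NE.
(X, CL): Player 1 can switch to Y (14 → 20). Not NE.
(X, CR): Player 1 can switch to Y (7 → 14). Not NE.
(X, R): Player 2 can switch to L (19 → 20). Not NE.
(Y, L): Player 1 can switch to W (10 → 17). Not NE.
(Y, CL): Player 2 can switch to R (19 → 20). Not NE.
(Z, L): Player 1 gets 20, best alternative 19; Player 2 gets 17, best alternative 13. No profitable deviation — NE.
(The remaining 5 profiles each have a profitable deviation by the same check.)

(Z, L)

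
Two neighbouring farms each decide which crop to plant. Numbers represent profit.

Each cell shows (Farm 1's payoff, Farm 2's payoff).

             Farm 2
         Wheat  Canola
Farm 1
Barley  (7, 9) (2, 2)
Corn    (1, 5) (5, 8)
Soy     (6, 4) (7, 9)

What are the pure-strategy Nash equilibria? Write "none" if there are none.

The pure Nash equilibria are (Barley, Wheat), (Soy, Canola).

Farm 1 against Wheat: payoffs 7, 1, 6 → best response Barley.
Farm 1 against Canola: payoffs 2, 5, 7 → best response Soy.
Farm 2 against Barley: payoffs 9, 2 → best response Wheat.
Farm 2 against Corn: payoffs 5, 8 → best response Canola.
Farm 2 against Soy: payoffs 4, 9 → best response Canola.
Mutual best responses: (Barley, Wheat); (Soy, Canola).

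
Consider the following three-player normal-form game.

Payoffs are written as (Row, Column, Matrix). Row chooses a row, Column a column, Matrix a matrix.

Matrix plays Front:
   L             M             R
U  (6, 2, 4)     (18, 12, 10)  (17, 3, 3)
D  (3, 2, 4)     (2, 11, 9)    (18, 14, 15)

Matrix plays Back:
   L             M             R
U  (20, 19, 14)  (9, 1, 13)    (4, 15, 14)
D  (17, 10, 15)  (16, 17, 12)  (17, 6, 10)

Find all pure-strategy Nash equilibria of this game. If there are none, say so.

Row against (L, Front): payoffs 6, 3 → best response U.
Row against (L, Back): payoffs 20, 17 → best response U.
Row against (M, Front): payoffs 18, 2 → best response U.
Row against (M, Back): payoffs 9, 16 → best response D.
Row against (R, Front): payoffs 17, 18 → best response D.
Row against (R, Back): payoffs 4, 17 → best response D.
Column against (U, Front): payoffs 2, 12, 3 → best response M.
Column against (U, Back): payoffs 19, 1, 15 → best response L.
Column against (D, Front): payoffs 2, 11, 14 → best response R.
Column against (D, Back): payoffs 10, 17, 6 → best response M.
Matrix against (U, L): payoffs 4, 14 → best response Back.
Matrix against (U, M): payoffs 10, 13 → best response Back.
Matrix against (U, R): payoffs 3, 14 → best response Back.
Matrix against (D, L): payoffs 4, 15 → best response Back.
Matrix against (D, M): payoffs 9, 12 → best response Back.
Matrix against (D, R): payoffs 15, 10 → best response Front.
Mutual best responses: (U, L, Back); (D, M, Back); (D, R, Front).

The pure Nash equilibria are (U, L, Back); (D, M, Back); (D, R, Front).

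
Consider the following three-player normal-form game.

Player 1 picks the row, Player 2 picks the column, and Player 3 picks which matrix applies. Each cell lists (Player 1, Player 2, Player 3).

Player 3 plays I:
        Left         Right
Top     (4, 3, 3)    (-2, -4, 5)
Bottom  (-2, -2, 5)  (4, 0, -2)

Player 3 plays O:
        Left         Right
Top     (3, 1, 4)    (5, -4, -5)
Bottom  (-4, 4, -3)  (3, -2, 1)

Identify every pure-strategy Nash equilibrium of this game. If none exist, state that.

The unique pure-strategy Nash equilibrium is (Top, Left, O).

Player 1 against (Left, I): payoffs 4, -2 → best response Top.
Player 1 against (Left, O): payoffs 3, -4 → best response Top.
Player 1 against (Right, I): payoffs -2, 4 → best response Bottom.
Player 1 against (Right, O): payoffs 5, 3 → best response Top.
Player 2 against (Top, I): payoffs 3, -4 → best response Left.
Player 2 against (Top, O): payoffs 1, -4 → best response Left.
Player 2 against (Bottom, I): payoffs -2, 0 → best response Right.
Player 2 against (Bottom, O): payoffs 4, -2 → best response Left.
Player 3 against (Top, Left): payoffs 3, 4 → best response O.
Player 3 against (Top, Right): payoffs 5, -5 → best response I.
Player 3 against (Bottom, Left): payoffs 5, -3 → best response I.
Player 3 against (Bottom, Right): payoffs -2, 1 → best response O.
Mutual best responses: (Top, Left, O).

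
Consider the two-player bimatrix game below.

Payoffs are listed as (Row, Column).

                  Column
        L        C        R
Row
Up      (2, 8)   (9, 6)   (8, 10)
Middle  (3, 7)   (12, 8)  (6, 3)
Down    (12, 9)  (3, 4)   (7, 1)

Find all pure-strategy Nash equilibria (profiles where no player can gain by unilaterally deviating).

Mark each player's best response to every combination of opponents' strategies; a profile where every player is best-responding is a pure Nash equilibrium.
Row against L: payoffs 2, 3, 12 → best response Down.
Row against C: payoffs 9, 12, 3 → best response Middle.
Row against R: payoffs 8, 6, 7 → best response Up.
Column against Up: payoffs 8, 6, 10 → best response R.
Column against Middle: payoffs 7, 8, 3 → best response C.
Column against Down: payoffs 9, 4, 1 → best response L.
Mutual best responses: (Up, R); (Middle, C); (Down, L).

(Up, R); (Middle, C); (Down, L)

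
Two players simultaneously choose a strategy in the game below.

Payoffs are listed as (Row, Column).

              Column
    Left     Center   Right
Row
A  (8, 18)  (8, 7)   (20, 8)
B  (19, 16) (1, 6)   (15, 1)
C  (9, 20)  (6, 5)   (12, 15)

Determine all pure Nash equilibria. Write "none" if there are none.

Row against Left: payoffs 8, 19, 9 → best response B.
Row against Center: payoffs 8, 1, 6 → best response A.
Row against Right: payoffs 20, 15, 12 → best response A.
Column against A: payoffs 18, 7, 8 → best response Left.
Column against B: payoffs 16, 6, 1 → best response Left.
Column against C: payoffs 20, 5, 15 → best response Left.
Mutual best responses: (B, Left).

(B, Left)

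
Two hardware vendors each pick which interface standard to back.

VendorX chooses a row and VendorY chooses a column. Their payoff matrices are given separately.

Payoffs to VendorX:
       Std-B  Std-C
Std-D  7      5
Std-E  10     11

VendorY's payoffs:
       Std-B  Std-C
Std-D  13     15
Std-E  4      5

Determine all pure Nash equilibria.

VendorX against Std-B: payoffs 7, 10 → best response Std-E.
VendorX against Std-C: payoffs 5, 11 → best response Std-E.
VendorY against Std-D: payoffs 13, 15 → best response Std-C.
VendorY against Std-E: payoffs 4, 5 → best response Std-C.
Mutual best responses: (Std-E, Std-C).

Pure NE: (Std-E, Std-C)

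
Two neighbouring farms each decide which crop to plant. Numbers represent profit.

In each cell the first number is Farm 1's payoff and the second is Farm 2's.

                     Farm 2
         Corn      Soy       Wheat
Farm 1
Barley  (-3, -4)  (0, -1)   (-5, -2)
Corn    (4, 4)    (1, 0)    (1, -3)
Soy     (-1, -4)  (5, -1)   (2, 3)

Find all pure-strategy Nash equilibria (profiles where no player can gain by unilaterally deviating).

Farm 1 against Corn: payoffs -3, 4, -1 → best response Corn.
Farm 1 against Soy: payoffs 0, 1, 5 → best response Soy.
Farm 1 against Wheat: payoffs -5, 1, 2 → best response Soy.
Farm 2 against Barley: payoffs -4, -1, -2 → best response Soy.
Farm 2 against Corn: payoffs 4, 0, -3 → best response Corn.
Farm 2 against Soy: payoffs -4, -1, 3 → best response Wheat.
Mutual best responses: (Corn, Corn); (Soy, Wheat).

The pure Nash equilibria are (Corn, Corn); (Soy, Wheat).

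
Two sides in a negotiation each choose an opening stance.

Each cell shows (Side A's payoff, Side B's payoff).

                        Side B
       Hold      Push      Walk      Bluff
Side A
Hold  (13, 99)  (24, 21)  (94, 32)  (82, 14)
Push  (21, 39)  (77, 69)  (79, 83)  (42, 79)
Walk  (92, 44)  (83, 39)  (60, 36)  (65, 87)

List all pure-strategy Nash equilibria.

Side A against Hold: payoffs 13, 21, 92 → best response Walk.
Side A against Push: payoffs 24, 77, 83 → best response Walk.
Side A against Walk: payoffs 94, 79, 60 → best response Hold.
Side A against Bluff: payoffs 82, 42, 65 → best response Hold.
Side B against Hold: payoffs 99, 21, 32, 14 → best response Hold.
Side B against Push: payoffs 39, 69, 83, 79 → best response Walk.
Side B against Walk: payoffs 44, 39, 36, 87 → best response Bluff.
No profile is a mutual best response for all players.

none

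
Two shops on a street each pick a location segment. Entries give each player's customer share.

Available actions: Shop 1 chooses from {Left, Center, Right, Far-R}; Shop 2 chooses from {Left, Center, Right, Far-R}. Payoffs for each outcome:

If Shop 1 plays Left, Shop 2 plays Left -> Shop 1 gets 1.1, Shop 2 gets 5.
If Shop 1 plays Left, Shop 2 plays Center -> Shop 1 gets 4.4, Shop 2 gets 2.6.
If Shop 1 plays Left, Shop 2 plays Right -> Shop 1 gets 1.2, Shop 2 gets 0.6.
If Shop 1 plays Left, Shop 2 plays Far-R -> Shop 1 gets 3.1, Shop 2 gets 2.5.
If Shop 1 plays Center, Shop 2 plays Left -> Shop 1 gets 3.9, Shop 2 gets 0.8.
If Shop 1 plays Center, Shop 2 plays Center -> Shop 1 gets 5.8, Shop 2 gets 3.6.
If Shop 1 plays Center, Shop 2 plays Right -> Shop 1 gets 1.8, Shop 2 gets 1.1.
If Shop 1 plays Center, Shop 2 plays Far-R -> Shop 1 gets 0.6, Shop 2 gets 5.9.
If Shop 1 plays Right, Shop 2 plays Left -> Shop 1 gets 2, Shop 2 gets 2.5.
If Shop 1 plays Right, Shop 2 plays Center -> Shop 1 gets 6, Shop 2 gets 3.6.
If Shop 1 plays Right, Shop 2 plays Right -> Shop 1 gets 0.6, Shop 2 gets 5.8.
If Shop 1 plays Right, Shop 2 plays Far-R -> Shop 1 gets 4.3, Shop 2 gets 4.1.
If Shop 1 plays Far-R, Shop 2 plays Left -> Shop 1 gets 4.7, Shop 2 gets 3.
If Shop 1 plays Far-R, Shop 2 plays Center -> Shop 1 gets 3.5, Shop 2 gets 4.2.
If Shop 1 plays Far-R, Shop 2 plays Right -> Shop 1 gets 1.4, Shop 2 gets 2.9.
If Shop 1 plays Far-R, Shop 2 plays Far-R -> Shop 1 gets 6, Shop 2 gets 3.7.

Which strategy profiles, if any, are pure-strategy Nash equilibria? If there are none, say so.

No pure-strategy Nash equilibrium.

For each strategy profile, look for a profitable unilateral deviation.
(Left, Left): Shop 1 can switch to Center (1.1 → 3.9). Not NE.
(Left, Center): Shop 1 can switch to Center (4.4 → 5.8). Not NE.
(Left, Right): Shop 1 can switch to Center (1.2 → 1.8). Not NE.
(Left, Far-R): Shop 1 can switch to Right (3.1 → 4.3). Not NE.
(Center, Left): Shop 1 can switch to Far-R (3.9 → 4.7). Not NE.
(Center, Center): Shop 1 can switch to Right (5.8 → 6). Not NE.
(Center, Right): Shop 2 can switch to Center (1.1 → 3.6). Not NE.
(Center, Far-R): Shop 1 can switch to Left (0.6 → 3.1). Not NE.
(Right, Left): Shop 1 can switch to Center (2 → 3.9). Not NE.
(Right, Center): Shop 2 can switch to Right (3.6 → 5.8). Not NE.
(The remaining 6 profiles each have a profitable deviation by the same check.)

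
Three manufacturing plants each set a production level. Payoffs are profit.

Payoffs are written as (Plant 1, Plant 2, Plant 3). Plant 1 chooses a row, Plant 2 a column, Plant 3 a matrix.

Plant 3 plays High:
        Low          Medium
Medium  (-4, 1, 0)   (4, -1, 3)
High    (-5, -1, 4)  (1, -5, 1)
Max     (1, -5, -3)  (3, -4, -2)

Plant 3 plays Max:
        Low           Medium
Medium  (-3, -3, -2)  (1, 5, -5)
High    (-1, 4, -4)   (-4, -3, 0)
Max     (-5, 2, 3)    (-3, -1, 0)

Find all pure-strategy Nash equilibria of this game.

For each player, find the best response to each opponent profile; mutual best responses are the pure NE.
Plant 1 against (Low, High): payoffs -4, -5, 1 → best response Max.
Plant 1 against (Low, Max): payoffs -3, -1, -5 → best response High.
Plant 1 against (Medium, High): payoffs 4, 1, 3 → best response Medium.
Plant 1 against (Medium, Max): payoffs 1, -4, -3 → best response Medium.
Plant 2 against (Medium, High): payoffs 1, -1 → best response Low.
Plant 2 against (Medium, Max): payoffs -3, 5 → best response Medium.
Plant 2 against (High, High): payoffs -1, -5 → best response Low.
Plant 2 against (High, Max): payoffs 4, -3 → best response Low.
Plant 2 against (Max, High): payoffs -5, -4 → best response Medium.
Plant 2 against (Max, Max): payoffs 2, -1 → best response Low.
Plant 3 against (Medium, Low): payoffs 0, -2 → best response High.
Plant 3 against (Medium, Medium): payoffs 3, -5 → best response High.
Plant 3 against (High, Low): payoffs 4, -4 → best response High.
Plant 3 against (High, Medium): payoffs 1, 0 → best response High.
Plant 3 against (Max, Low): payoffs -3, 3 → best response Max.
Plant 3 against (Max, Medium): payoffs -2, 0 → best response Max.
No profile is a mutual best response for all players.

No pure-strategy Nash equilibrium.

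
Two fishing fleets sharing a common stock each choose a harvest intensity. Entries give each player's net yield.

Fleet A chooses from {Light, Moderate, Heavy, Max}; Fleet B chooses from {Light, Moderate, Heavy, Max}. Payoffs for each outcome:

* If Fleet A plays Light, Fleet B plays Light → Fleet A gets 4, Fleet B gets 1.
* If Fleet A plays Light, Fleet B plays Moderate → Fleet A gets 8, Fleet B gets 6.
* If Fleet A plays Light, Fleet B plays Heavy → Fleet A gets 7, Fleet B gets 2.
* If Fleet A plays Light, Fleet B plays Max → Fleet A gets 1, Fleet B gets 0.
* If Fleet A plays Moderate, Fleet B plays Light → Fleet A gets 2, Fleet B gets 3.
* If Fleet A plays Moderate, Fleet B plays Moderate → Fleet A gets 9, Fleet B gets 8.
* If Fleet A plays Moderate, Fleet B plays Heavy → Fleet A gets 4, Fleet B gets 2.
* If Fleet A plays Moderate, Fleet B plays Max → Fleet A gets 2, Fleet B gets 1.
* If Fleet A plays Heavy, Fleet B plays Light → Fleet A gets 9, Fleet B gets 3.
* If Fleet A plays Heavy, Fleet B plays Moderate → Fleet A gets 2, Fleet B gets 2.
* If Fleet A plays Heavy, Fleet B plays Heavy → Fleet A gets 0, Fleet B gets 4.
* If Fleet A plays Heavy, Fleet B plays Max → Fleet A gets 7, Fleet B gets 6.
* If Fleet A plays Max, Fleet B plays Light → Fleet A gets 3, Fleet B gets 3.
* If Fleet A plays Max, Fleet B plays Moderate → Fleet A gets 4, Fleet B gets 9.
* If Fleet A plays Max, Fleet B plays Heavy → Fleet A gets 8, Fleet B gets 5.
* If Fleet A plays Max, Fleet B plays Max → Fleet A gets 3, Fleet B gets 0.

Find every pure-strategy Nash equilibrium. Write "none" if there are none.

Pure-strategy Nash equilibria: (Moderate, Moderate); (Heavy, Max)

For each strategy profile, look for a profitable unilateral deviation.
(Light, Light): Fleet A can switch to Heavy (4 → 9). Not NE.
(Light, Moderate): Fleet A can switch to Moderate (8 → 9). Not NE.
(Light, Heavy): Fleet A can switch to Max (7 → 8). Not NE.
(Light, Max): Fleet A can switch to Moderate (1 → 2). Not NE.
(Moderate, Light): Fleet A can switch to Light (2 → 4). Not NE.
(Moderate, Moderate): Fleet A gets 9, best alternative 8; Fleet B gets 8, best alternative 3. No profitable deviation — NE.
(Moderate, Heavy): Fleet A can switch to Light (4 → 7). Not NE.
(Moderate, Max): Fleet A can switch to Heavy (2 → 7). Not NE.
(Heavy, Light): Fleet B can switch to Heavy (3 → 4). Not NE.
(Heavy, Moderate): Fleet A can switch to Light (2 → 8). Not NE.
(Heavy, Heavy): Fleet A can switch to Light (0 → 7). Not NE.
(Heavy, Max): Fleet A gets 7, best alternative 3; Fleet B gets 6, best alternative 4. No profitable deviation — NE.
(Max, Light): Fleet A can switch to Light (3 → 4). Not NE.
(Max, Moderate): Fleet A can switch to Light (4 → 8). Not NE.
(The remaining 2 profiles each have a profitable deviation by the same check.)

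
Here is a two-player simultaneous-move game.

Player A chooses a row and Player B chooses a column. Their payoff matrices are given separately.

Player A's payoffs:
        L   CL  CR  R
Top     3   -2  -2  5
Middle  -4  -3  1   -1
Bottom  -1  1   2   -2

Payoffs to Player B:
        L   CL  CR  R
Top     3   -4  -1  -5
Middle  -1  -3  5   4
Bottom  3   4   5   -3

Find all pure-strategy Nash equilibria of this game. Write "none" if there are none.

(Top, L): Player A gets 3, best alternative -1; Player B gets 3, best alternative -1. No profitable deviation — NE.
(Top, CL): Player A can switch to Bottom (-2 → 1). Not NE.
(Top, CR): Player A can switch to Middle (-2 → 1). Not NE.
(Top, R): Player B can switch to L (-5 → 3). Not NE.
(Middle, L): Player A can switch to Top (-4 → 3). Not NE.
(Middle, CL): Player A can switch to Top (-3 → -2). Not NE.
(Middle, CR): Player A can switch to Bottom (1 → 2). Not NE.
(Middle, R): Player A can switch to Top (-1 → 5). Not NE.
(Bottom, L): Player A can switch to Top (-1 → 3). Not NE.
(Bottom, CL): Player B can switch to CR (4 → 5). Not NE.
(Bottom, CR): Player A gets 2, best alternative 1; Player B gets 5, best alternative 4. No profitable deviation — NE.
(Bottom, R): Player A can switch to Top (-2 → 5). Not NE.

(Top, L); (Bottom, CR)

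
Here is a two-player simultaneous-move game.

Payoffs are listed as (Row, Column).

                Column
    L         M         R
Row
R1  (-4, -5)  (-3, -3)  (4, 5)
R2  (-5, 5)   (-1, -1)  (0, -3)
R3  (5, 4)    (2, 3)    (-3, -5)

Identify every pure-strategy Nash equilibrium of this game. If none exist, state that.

Check each profile: it is a Nash equilibrium iff no player can strictly gain by switching unilaterally.
(R1, L): Row can switch to R3 (-4 → 5). Not NE.
(R1, M): Row can switch to R2 (-3 → -1). Not NE.
(R1, R): Row gets 4, best alternative 0; Column gets 5, best alternative -3. No profitable deviation — NE.
(R2, L): Row can switch to R1 (-5 → -4). Not NE.
(R2, M): Row can switch to R3 (-1 → 2). Not NE.
(R2, R): Row can switch to R1 (0 → 4). Not NE.
(R3, L): Row gets 5, best alternative -4; Column gets 4, best alternative 3. No profitable deviation — NE.
(R3, M): Column can switch to L (3 → 4). Not NE.
(R3, R): Row can switch to R1 (-3 → 4). Not NE.

Pure-strategy Nash equilibria: (R1, R); (R3, L)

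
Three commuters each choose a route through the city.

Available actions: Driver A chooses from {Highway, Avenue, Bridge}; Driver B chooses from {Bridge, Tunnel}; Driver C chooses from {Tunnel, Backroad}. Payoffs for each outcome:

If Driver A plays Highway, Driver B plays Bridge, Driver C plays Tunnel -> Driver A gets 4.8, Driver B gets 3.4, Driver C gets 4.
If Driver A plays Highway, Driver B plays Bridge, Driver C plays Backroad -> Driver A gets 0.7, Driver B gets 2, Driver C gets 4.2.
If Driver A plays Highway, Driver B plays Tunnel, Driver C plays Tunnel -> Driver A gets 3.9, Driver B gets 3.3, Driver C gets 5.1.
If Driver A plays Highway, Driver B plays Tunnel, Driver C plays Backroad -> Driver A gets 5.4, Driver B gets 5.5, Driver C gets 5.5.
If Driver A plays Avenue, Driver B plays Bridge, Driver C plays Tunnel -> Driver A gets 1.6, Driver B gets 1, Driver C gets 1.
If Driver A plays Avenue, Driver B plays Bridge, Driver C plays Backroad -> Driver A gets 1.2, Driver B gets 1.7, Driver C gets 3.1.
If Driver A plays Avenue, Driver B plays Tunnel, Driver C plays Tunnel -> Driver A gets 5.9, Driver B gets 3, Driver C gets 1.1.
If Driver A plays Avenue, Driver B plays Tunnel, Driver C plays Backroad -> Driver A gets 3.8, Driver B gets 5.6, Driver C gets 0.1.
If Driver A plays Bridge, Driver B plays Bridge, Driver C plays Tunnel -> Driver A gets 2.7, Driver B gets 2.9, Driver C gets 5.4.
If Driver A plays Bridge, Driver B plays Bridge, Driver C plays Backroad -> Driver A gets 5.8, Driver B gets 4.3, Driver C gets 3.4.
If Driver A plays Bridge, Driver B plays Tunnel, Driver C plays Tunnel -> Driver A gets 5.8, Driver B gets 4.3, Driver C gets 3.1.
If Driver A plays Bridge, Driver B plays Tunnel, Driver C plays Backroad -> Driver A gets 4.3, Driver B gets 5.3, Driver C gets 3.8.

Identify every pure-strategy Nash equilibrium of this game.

Driver A against (Bridge, Tunnel): payoffs 4.8, 1.6, 2.7 → best response Highway.
Driver A against (Bridge, Backroad): payoffs 0.7, 1.2, 5.8 → best response Bridge.
Driver A against (Tunnel, Tunnel): payoffs 3.9, 5.9, 5.8 → best response Avenue.
Driver A against (Tunnel, Backroad): payoffs 5.4, 3.8, 4.3 → best response Highway.
Driver B against (Highway, Tunnel): payoffs 3.4, 3.3 → best response Bridge.
Driver B against (Highway, Backroad): payoffs 2, 5.5 → best response Tunnel.
Driver B against (Avenue, Tunnel): payoffs 1, 3 → best response Tunnel.
Driver B against (Avenue, Backroad): payoffs 1.7, 5.6 → best response Tunnel.
Driver B against (Bridge, Tunnel): payoffs 2.9, 4.3 → best response Tunnel.
Driver B against (Bridge, Backroad): payoffs 4.3, 5.3 → best response Tunnel.
Driver C against (Highway, Bridge): payoffs 4, 4.2 → best response Backroad.
Driver C against (Highway, Tunnel): payoffs 5.1, 5.5 → best response Backroad.
Driver C against (Avenue, Bridge): payoffs 1, 3.1 → best response Backroad.
Driver C against (Avenue, Tunnel): payoffs 1.1, 0.1 → best response Tunnel.
Driver C against (Bridge, Bridge): payoffs 5.4, 3.4 → best response Tunnel.
Driver C against (Bridge, Tunnel): payoffs 3.1, 3.8 → best response Backroad.
Mutual best responses: (Highway, Tunnel, Backroad); (Avenue, Tunnel, Tunnel).

(Highway, Tunnel, Backroad) and (Avenue, Tunnel, Tunnel)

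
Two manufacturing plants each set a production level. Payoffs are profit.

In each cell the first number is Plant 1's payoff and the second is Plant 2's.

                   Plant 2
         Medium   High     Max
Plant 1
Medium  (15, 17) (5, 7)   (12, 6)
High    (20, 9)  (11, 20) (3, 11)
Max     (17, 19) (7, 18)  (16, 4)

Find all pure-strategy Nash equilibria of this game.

The unique pure-strategy Nash equilibrium is (High, High).

(Medium, Medium): Plant 1 can switch to High (15 → 20). Not NE.
(Medium, High): Plant 1 can switch to High (5 → 11). Not NE.
(Medium, Max): Plant 1 can switch to Max (12 → 16). Not NE.
(High, Medium): Plant 2 can switch to High (9 → 20). Not NE.
(High, High): Plant 1 gets 11, best alternative 7; Plant 2 gets 20, best alternative 11. No profitable deviation — NE.
(High, Max): Plant 1 can switch to Medium (3 → 12). Not NE.
(Max, Medium): Plant 1 can switch to High (17 → 20). Not NE.
(Max, High): Plant 1 can switch to High (7 → 11). Not NE.
(Max, Max): Plant 2 can switch to Medium (4 → 19). Not NE.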